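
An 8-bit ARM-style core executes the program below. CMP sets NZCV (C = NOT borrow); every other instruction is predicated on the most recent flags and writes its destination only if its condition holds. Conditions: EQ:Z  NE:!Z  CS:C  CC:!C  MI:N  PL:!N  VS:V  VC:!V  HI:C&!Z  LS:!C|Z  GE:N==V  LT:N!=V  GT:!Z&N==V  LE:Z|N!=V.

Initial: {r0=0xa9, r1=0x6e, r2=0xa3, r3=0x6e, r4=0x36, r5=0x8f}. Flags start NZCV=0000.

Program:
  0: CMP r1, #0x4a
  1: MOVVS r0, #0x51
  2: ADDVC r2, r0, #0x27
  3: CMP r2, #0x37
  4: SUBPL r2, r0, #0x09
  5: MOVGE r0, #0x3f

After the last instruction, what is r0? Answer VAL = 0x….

[0] flags=0010 → (cmp)
[1] flags=0010 VS?F → skip
[2] flags=0010 VC?T → r2=0xd0
[3] flags=1010 → (cmp)
[4] flags=1010 PL?F → skip
[5] flags=1010 GE?F → skip

VAL = 0xa9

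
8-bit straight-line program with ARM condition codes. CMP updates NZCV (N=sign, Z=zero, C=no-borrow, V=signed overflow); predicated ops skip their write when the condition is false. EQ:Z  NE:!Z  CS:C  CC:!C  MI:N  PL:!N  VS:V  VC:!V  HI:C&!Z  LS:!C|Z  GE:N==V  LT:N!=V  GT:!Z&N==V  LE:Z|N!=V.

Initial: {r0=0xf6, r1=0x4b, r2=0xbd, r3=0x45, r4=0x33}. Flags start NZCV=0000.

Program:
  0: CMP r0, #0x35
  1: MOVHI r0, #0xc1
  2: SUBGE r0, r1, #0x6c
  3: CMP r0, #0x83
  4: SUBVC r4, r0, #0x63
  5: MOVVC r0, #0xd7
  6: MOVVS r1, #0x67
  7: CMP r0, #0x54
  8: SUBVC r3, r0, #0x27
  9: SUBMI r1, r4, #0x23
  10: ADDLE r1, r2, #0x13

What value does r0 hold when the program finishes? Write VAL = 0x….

0: ✓ CMP  NZCV=1010
1: ✓ MOVHI  r0←0xc1
2: · SUBGE
3: ✓ CMP  NZCV=0010
4: ✓ SUBVC  r4←0x5e
5: ✓ MOVVC  r0←0xd7
6: · MOVVS
7: ✓ CMP  NZCV=1010
8: ✓ SUBVC  r3←0xb0
9: ✓ SUBMI  r1←0x3b
10: ✓ ADDLE  r1←0xd0

VAL = 0xd7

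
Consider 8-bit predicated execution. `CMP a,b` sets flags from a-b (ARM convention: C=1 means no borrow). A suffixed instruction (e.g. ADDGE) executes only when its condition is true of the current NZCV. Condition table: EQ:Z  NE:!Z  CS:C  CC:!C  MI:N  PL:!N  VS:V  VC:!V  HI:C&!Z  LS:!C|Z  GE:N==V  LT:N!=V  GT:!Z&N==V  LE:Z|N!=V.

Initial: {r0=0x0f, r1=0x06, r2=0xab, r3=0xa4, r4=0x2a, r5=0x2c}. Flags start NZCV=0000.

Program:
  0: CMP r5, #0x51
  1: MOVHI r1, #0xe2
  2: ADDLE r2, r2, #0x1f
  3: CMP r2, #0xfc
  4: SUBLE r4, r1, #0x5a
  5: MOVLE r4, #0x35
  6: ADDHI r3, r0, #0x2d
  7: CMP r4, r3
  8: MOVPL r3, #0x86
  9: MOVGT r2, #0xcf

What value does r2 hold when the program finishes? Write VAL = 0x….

VAL = 0xcf

0: ✓ CMP  NZCV=1000
1: · MOVHI
2: ✓ ADDLE  r2←0xca
3: ✓ CMP  NZCV=1000
4: ✓ SUBLE  r4←0xac
5: ✓ MOVLE  r4←0x35
6: · ADDHI
7: ✓ CMP  NZCV=1001
8: · MOVPL
9: ✓ MOVGT  r2←0xcf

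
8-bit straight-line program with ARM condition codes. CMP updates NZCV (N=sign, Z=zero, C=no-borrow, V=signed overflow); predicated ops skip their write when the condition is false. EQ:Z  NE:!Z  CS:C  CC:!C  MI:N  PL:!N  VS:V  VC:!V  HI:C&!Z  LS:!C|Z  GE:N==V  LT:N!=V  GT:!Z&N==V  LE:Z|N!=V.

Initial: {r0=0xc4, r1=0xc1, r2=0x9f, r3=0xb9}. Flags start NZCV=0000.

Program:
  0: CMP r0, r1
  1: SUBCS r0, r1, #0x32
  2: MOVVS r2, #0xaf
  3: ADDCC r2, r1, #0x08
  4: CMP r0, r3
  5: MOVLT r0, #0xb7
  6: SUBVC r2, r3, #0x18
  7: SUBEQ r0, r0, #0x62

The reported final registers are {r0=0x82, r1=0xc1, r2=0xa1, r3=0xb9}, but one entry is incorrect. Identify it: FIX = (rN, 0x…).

[0] flags=0010 → (cmp)
[1] flags=0010 CS?T → r0=0x8f
[2] flags=0010 VS?F → skip
[3] flags=0010 CC?F → skip
[4] flags=1000 → (cmp)
[5] flags=1000 LT?T → r0=0xb7
[6] flags=1000 VC?T → r2=0xa1
[7] flags=1000 EQ?F → skip

FIX = (r0, 0xb7)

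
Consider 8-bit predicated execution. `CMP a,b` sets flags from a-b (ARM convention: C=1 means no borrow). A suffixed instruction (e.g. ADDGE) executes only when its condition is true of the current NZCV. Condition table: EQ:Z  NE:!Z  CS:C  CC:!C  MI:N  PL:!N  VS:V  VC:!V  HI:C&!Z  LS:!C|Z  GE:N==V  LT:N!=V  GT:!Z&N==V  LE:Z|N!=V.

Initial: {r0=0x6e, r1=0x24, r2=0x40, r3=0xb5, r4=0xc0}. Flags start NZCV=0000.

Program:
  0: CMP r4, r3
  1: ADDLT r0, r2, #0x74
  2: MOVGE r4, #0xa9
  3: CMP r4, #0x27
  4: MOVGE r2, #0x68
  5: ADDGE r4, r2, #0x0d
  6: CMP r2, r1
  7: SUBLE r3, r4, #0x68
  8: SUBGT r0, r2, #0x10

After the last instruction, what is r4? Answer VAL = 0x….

0: ✓ CMP  NZCV=0010
1: · ADDLT
2: ✓ MOVGE  r4←0xa9
3: ✓ CMP  NZCV=1010
4: · MOVGE
5: · ADDGE
6: ✓ CMP  NZCV=0010
7: · SUBLE
8: ✓ SUBGT  r0←0x30

VAL = 0xa9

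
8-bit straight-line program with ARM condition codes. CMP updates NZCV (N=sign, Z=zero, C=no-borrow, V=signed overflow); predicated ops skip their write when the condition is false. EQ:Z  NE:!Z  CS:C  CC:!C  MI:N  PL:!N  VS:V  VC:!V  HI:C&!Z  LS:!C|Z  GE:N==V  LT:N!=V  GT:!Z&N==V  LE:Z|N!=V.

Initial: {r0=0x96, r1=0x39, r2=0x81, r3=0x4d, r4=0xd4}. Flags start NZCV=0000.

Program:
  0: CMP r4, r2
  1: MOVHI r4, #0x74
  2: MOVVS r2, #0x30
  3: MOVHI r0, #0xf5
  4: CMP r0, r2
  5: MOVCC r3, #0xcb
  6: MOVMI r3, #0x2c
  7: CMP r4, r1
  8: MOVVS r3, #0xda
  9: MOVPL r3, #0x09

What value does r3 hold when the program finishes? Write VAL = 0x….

[0] flags=0010 → (cmp)
[1] flags=0010 HI?T → r4=0x74
[2] flags=0010 VS?F → skip
[3] flags=0010 HI?T → r0=0xf5
[4] flags=0010 → (cmp)
[5] flags=0010 CC?F → skip
[6] flags=0010 MI?F → skip
[7] flags=0010 → (cmp)
[8] flags=0010 VS?F → skip
[9] flags=0010 PL?T → r3=0x09

VAL = 0x09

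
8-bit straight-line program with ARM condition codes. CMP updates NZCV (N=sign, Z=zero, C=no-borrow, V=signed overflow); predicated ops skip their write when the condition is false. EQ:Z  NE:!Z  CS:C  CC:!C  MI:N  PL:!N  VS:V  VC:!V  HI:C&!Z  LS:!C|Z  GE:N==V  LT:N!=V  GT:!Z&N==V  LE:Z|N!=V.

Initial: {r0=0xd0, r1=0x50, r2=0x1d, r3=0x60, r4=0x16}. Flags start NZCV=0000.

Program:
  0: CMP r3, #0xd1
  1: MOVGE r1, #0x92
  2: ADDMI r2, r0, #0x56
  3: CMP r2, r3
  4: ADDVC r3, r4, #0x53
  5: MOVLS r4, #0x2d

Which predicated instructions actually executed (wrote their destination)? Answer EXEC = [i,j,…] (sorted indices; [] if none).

0: ✓ CMP  NZCV=1001
1: ✓ MOVGE  r1←0x92
2: ✓ ADDMI  r2←0x26
3: ✓ CMP  NZCV=1000
4: ✓ ADDVC  r3←0x69
5: ✓ MOVLS  r4←0x2d

EXEC = [1,2,4,5]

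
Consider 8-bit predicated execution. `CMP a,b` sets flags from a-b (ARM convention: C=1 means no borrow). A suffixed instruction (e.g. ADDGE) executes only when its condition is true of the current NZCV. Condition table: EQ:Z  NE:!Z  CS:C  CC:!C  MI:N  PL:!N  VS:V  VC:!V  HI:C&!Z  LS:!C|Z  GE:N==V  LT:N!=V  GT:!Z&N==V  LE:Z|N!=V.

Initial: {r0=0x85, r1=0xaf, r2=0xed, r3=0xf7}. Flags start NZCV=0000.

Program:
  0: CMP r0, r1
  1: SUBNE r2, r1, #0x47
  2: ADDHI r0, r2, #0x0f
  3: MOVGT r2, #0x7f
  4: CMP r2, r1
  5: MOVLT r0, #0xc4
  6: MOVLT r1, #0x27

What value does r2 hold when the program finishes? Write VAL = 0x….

VAL = 0x68

[0] flags=1000 → (cmp)
[1] flags=1000 NE?T → r2=0x68
[2] flags=1000 HI?F → skip
[3] flags=1000 GT?F → skip
[4] flags=1001 → (cmp)
[5] flags=1001 LT?F → skip
[6] flags=1001 LT?F → skip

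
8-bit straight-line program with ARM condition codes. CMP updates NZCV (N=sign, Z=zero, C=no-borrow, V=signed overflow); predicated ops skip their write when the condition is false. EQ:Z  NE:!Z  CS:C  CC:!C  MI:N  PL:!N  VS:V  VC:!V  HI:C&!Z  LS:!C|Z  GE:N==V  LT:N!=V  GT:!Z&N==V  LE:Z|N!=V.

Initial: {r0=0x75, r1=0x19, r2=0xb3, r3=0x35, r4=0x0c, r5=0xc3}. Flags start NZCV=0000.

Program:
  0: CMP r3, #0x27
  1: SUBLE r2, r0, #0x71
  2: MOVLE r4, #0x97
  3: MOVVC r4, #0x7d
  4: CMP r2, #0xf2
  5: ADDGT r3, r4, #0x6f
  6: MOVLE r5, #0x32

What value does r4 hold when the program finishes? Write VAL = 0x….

[0] flags=0010 → (cmp)
[1] flags=0010 LE?F → skip
[2] flags=0010 LE?F → skip
[3] flags=0010 VC?T → r4=0x7d
[4] flags=1000 → (cmp)
[5] flags=1000 GT?F → skip
[6] flags=1000 LE?T → r5=0x32

VAL = 0x7d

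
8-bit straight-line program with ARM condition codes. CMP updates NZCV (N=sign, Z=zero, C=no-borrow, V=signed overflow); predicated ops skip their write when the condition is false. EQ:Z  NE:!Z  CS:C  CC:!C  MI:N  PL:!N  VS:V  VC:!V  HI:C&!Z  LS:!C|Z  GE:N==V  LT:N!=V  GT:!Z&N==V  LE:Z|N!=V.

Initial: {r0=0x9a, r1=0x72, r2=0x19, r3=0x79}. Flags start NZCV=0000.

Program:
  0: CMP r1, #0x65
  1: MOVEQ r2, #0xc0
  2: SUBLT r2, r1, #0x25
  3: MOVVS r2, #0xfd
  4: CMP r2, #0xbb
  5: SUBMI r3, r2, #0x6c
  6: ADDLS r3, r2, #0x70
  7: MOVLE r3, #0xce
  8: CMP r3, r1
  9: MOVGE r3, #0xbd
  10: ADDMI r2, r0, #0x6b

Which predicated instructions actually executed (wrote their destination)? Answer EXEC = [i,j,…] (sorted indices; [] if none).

0: ✓ CMP  NZCV=0010
1: · MOVEQ
2: · SUBLT
3: · MOVVS
4: ✓ CMP  NZCV=0000
5: · SUBMI
6: ✓ ADDLS  r3←0x89
7: · MOVLE
8: ✓ CMP  NZCV=0011
9: · MOVGE
10: · ADDMI

EXEC = [6]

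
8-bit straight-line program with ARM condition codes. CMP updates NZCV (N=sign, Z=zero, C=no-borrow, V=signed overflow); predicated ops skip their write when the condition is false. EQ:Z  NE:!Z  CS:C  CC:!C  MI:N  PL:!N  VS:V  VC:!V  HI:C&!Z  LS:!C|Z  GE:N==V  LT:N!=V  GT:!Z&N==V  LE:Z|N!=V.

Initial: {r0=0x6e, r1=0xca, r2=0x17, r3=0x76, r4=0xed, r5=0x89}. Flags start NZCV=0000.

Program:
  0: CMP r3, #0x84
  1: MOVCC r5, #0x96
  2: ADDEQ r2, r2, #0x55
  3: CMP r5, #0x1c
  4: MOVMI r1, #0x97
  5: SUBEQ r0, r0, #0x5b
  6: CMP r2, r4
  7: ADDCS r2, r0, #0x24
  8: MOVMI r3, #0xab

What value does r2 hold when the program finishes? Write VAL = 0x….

[0] flags=1001 → (cmp)
[1] flags=1001 CC?T → r5=0x96
[2] flags=1001 EQ?F → skip
[3] flags=0011 → (cmp)
[4] flags=0011 MI?F → skip
[5] flags=0011 EQ?F → skip
[6] flags=0000 → (cmp)
[7] flags=0000 CS?F → skip
[8] flags=0000 MI?F → skip

VAL = 0x17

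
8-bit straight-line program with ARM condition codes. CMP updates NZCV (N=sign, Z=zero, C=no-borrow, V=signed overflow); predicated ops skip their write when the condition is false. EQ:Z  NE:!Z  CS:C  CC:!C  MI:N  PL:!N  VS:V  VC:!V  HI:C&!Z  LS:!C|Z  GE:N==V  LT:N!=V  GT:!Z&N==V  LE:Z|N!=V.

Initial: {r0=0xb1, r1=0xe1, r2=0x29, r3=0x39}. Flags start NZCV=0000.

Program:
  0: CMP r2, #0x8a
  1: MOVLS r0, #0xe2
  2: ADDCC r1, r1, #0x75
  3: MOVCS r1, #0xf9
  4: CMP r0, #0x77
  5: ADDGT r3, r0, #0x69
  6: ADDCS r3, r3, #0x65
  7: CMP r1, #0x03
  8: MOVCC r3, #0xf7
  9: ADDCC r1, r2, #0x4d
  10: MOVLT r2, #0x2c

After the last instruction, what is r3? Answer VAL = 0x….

VAL = 0x9e

0: ✓ CMP  NZCV=1001
1: ✓ MOVLS  r0←0xe2
2: ✓ ADDCC  r1←0x56
3: · MOVCS
4: ✓ CMP  NZCV=0011
5: · ADDGT
6: ✓ ADDCS  r3←0x9e
7: ✓ CMP  NZCV=0010
8: · MOVCC
9: · ADDCC
10: · MOVLT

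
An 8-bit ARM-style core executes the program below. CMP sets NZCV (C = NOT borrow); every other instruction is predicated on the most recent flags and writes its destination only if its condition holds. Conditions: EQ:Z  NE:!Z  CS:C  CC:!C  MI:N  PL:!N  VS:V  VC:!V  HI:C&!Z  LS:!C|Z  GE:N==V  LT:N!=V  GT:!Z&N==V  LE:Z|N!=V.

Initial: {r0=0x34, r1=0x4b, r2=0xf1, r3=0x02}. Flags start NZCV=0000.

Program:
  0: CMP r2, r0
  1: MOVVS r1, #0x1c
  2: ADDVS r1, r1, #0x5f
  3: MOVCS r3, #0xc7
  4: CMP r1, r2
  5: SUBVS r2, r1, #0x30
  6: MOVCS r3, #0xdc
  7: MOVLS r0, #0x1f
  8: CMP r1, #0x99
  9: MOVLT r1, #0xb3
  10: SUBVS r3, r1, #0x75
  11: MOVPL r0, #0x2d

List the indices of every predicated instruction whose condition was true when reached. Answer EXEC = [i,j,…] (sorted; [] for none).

EXEC = [3,7,10]

0: ✓ CMP  NZCV=1010
1: · MOVVS
2: · ADDVS
3: ✓ MOVCS  r3←0xc7
4: ✓ CMP  NZCV=0000
5: · SUBVS
6: · MOVCS
7: ✓ MOVLS  r0←0x1f
8: ✓ CMP  NZCV=1001
9: · MOVLT
10: ✓ SUBVS  r3←0xd6
11: · MOVPL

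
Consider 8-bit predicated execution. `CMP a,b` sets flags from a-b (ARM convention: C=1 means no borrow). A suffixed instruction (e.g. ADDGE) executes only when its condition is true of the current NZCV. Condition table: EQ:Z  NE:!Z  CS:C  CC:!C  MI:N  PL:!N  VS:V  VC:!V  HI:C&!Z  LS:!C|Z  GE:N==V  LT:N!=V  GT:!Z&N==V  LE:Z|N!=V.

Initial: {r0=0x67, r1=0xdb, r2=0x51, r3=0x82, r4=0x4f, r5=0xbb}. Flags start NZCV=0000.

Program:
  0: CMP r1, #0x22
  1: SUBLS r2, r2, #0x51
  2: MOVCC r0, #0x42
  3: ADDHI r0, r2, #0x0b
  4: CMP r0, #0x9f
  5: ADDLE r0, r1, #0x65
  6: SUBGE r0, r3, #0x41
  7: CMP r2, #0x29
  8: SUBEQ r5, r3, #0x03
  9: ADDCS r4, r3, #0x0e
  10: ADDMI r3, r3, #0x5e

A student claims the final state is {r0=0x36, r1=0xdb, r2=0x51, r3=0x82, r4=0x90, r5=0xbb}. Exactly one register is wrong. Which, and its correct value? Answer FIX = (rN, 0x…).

FIX = (r0, 0x41)

[0] flags=1010 → (cmp)
[1] flags=1010 LS?F → skip
[2] flags=1010 CC?F → skip
[3] flags=1010 HI?T → r0=0x5c
[4] flags=1001 → (cmp)
[5] flags=1001 LE?F → skip
[6] flags=1001 GE?T → r0=0x41
[7] flags=0010 → (cmp)
[8] flags=0010 EQ?F → skip
[9] flags=0010 CS?T → r4=0x90
[10] flags=0010 MI?F → skip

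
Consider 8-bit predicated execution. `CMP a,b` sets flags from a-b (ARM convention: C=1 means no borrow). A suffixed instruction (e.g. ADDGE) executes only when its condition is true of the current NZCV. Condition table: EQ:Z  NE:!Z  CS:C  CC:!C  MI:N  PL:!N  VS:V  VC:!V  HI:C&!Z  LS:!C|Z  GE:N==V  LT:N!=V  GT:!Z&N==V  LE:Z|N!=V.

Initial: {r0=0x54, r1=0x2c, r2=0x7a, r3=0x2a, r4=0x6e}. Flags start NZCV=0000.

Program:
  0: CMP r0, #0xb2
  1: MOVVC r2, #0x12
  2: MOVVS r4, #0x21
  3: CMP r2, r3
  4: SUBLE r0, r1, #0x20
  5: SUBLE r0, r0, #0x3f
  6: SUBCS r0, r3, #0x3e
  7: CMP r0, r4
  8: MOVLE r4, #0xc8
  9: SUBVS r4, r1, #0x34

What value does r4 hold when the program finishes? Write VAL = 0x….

VAL = 0xc8

0: ✓ CMP  NZCV=1001
1: · MOVVC
2: ✓ MOVVS  r4←0x21
3: ✓ CMP  NZCV=0010
4: · SUBLE
5: · SUBLE
6: ✓ SUBCS  r0←0xec
7: ✓ CMP  NZCV=1010
8: ✓ MOVLE  r4←0xc8
9: · SUBVS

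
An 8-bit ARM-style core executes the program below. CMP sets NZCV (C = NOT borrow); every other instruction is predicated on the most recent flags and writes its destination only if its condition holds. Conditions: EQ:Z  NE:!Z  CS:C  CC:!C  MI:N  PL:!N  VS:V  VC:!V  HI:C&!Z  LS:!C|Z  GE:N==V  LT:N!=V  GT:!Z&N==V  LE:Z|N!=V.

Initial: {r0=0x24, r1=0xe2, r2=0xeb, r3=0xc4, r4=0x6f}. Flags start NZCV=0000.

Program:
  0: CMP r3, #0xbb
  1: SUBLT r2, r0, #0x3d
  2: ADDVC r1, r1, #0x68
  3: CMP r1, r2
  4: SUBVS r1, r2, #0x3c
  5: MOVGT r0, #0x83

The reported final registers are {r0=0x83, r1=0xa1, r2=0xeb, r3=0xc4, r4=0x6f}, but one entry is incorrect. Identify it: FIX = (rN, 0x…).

FIX = (r1, 0x4a)

0: ✓ CMP  NZCV=0010
1: · SUBLT
2: ✓ ADDVC  r1←0x4a
3: ✓ CMP  NZCV=0000
4: · SUBVS
5: ✓ MOVGT  r0←0x83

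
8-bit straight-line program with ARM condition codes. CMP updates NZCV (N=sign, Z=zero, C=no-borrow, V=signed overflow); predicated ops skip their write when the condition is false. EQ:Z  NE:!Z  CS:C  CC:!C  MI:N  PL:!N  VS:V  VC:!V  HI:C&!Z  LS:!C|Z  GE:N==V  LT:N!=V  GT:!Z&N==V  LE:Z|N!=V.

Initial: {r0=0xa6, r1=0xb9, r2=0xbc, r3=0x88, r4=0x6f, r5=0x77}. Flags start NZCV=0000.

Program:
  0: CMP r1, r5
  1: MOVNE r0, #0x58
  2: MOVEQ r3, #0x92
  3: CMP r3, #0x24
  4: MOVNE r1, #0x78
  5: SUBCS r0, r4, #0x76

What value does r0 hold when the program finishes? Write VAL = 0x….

VAL = 0xf9

0: ✓ CMP  NZCV=0011
1: ✓ MOVNE  r0←0x58
2: · MOVEQ
3: ✓ CMP  NZCV=0011
4: ✓ MOVNE  r1←0x78
5: ✓ SUBCS  r0←0xf9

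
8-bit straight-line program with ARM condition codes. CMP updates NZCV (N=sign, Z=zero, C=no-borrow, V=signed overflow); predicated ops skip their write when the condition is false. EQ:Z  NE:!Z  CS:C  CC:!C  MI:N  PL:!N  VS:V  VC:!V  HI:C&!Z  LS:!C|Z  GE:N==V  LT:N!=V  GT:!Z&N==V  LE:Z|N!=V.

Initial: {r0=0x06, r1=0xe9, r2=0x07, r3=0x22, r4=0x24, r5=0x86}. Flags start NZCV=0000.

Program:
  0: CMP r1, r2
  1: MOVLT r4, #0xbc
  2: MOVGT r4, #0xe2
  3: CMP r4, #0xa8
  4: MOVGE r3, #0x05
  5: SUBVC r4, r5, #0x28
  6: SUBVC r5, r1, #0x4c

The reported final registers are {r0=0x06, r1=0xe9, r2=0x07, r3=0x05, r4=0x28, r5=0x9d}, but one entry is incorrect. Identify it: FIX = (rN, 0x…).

[0] flags=1010 → (cmp)
[1] flags=1010 LT?T → r4=0xbc
[2] flags=1010 GT?F → skip
[3] flags=0010 → (cmp)
[4] flags=0010 GE?T → r3=0x05
[5] flags=0010 VC?T → r4=0x5e
[6] flags=0010 VC?T → r5=0x9d

FIX = (r4, 0x5e)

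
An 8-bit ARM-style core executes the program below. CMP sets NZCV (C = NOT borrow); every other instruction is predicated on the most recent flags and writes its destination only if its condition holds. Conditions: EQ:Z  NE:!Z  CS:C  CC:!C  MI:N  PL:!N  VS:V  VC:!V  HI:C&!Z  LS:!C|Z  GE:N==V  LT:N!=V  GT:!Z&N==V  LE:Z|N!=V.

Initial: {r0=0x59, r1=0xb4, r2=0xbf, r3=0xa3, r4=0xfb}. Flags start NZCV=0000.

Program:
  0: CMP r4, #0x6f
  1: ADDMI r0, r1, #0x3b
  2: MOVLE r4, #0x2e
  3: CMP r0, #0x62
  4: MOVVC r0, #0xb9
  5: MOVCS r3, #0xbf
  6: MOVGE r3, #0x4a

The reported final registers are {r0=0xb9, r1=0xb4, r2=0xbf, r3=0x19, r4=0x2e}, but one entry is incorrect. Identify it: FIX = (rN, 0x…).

[0] flags=1010 → (cmp)
[1] flags=1010 MI?T → r0=0xef
[2] flags=1010 LE?T → r4=0x2e
[3] flags=1010 → (cmp)
[4] flags=1010 VC?T → r0=0xb9
[5] flags=1010 CS?T → r3=0xbf
[6] flags=1010 GE?F → skip

FIX = (r3, 0xbf)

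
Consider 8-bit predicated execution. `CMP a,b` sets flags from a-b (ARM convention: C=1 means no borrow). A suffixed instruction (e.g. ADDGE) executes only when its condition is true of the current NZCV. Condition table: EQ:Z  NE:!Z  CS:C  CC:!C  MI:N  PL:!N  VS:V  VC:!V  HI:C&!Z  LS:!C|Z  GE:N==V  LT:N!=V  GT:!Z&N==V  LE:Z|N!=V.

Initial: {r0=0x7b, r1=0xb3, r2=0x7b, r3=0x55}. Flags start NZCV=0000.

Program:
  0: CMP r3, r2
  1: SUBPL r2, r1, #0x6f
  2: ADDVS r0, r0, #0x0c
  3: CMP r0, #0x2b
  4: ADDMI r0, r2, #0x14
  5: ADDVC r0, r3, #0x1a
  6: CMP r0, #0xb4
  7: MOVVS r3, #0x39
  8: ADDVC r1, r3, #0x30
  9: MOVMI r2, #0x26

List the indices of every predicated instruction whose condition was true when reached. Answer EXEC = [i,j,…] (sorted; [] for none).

EXEC = [5,7,9]

[0] flags=1000 → (cmp)
[1] flags=1000 PL?F → skip
[2] flags=1000 VS?F → skip
[3] flags=0010 → (cmp)
[4] flags=0010 MI?F → skip
[5] flags=0010 VC?T → r0=0x6f
[6] flags=1001 → (cmp)
[7] flags=1001 VS?T → r3=0x39
[8] flags=1001 VC?F → skip
[9] flags=1001 MI?T → r2=0x26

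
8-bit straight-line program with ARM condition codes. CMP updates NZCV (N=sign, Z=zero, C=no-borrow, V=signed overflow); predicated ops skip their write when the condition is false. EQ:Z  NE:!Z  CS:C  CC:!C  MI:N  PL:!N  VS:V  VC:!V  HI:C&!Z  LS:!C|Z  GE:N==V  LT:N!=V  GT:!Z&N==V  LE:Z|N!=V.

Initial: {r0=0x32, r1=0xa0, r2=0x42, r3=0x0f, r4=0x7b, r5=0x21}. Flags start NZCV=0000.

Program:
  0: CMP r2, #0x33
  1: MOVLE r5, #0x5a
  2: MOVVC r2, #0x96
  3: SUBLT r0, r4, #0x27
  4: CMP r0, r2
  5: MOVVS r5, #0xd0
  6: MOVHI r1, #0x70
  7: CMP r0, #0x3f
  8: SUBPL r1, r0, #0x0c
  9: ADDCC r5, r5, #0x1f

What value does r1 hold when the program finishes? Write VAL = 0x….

VAL = 0xa0

[0] flags=0010 → (cmp)
[1] flags=0010 LE?F → skip
[2] flags=0010 VC?T → r2=0x96
[3] flags=0010 LT?F → skip
[4] flags=1001 → (cmp)
[5] flags=1001 VS?T → r5=0xd0
[6] flags=1001 HI?F → skip
[7] flags=1000 → (cmp)
[8] flags=1000 PL?F → skip
[9] flags=1000 CC?T → r5=0xef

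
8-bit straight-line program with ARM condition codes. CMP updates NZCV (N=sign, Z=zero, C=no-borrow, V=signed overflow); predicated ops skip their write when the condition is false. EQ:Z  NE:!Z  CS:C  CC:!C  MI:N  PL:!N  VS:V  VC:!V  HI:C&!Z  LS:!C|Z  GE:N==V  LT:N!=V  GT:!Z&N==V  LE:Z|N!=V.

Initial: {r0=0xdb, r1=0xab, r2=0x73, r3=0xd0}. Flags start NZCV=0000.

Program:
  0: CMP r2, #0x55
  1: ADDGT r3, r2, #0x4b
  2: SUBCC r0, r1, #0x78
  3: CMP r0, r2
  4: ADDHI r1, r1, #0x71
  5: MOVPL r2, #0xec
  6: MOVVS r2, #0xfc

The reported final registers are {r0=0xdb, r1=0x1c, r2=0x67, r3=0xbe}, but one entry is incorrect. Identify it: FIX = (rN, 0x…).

FIX = (r2, 0xfc)

0: ✓ CMP  NZCV=0010
1: ✓ ADDGT  r3←0xbe
2: · SUBCC
3: ✓ CMP  NZCV=0011
4: ✓ ADDHI  r1←0x1c
5: ✓ MOVPL  r2←0xec
6: ✓ MOVVS  r2←0xfc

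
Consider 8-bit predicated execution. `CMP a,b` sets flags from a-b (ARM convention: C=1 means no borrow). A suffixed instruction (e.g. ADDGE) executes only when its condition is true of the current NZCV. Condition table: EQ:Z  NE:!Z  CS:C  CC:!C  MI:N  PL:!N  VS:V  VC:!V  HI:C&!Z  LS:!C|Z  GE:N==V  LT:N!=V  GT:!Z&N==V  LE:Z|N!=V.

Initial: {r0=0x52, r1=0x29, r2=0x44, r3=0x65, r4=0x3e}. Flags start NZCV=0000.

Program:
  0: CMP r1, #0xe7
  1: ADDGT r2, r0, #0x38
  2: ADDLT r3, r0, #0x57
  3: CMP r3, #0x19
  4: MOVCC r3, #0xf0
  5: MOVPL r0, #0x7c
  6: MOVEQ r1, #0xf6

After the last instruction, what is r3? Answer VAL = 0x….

0: ✓ CMP  NZCV=0000
1: ✓ ADDGT  r2←0x8a
2: · ADDLT
3: ✓ CMP  NZCV=0010
4: · MOVCC
5: ✓ MOVPL  r0←0x7c
6: · MOVEQ

VAL = 0x65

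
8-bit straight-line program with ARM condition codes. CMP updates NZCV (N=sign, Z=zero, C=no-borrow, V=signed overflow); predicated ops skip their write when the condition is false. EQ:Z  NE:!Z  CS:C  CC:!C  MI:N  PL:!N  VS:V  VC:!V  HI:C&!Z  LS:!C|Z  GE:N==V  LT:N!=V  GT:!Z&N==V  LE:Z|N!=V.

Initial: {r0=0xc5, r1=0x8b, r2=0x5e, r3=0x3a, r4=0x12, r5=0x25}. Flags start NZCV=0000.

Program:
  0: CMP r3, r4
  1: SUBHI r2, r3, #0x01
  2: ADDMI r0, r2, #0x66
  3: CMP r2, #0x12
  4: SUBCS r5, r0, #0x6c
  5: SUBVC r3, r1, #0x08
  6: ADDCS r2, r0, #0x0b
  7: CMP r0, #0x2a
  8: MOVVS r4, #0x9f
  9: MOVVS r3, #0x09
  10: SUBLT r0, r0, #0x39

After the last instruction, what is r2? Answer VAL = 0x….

[0] flags=0010 → (cmp)
[1] flags=0010 HI?T → r2=0x39
[2] flags=0010 MI?F → skip
[3] flags=0010 → (cmp)
[4] flags=0010 CS?T → r5=0x59
[5] flags=0010 VC?T → r3=0x83
[6] flags=0010 CS?T → r2=0xd0
[7] flags=1010 → (cmp)
[8] flags=1010 VS?F → skip
[9] flags=1010 VS?F → skip
[10] flags=1010 LT?T → r0=0x8c

VAL = 0xd0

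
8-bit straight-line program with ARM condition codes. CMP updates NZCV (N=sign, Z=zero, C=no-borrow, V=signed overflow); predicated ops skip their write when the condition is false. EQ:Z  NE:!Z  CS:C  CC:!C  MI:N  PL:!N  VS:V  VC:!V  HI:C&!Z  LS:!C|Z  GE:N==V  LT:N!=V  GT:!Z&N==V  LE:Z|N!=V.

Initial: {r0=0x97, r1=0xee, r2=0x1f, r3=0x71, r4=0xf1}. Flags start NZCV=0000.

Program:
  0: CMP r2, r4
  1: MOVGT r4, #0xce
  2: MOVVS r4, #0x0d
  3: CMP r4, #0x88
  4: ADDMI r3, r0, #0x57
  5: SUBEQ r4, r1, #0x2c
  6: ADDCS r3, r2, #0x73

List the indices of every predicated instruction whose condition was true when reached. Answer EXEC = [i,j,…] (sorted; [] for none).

EXEC = [1,6]

0: ✓ CMP  NZCV=0000
1: ✓ MOVGT  r4←0xce
2: · MOVVS
3: ✓ CMP  NZCV=0010
4: · ADDMI
5: · SUBEQ
6: ✓ ADDCS  r3←0x92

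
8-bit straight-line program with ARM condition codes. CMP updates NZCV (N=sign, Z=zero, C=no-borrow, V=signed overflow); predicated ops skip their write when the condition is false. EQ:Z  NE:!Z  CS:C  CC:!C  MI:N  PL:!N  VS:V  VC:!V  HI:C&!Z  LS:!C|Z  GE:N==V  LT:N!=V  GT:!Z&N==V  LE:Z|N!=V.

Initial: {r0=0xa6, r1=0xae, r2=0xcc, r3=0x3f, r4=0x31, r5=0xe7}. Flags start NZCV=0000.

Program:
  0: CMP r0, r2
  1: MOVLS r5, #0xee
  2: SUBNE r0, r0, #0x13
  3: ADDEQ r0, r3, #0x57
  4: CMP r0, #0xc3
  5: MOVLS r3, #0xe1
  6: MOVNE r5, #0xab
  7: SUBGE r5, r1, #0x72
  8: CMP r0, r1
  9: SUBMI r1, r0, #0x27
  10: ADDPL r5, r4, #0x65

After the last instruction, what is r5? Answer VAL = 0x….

0: ✓ CMP  NZCV=1000
1: ✓ MOVLS  r5←0xee
2: ✓ SUBNE  r0←0x93
3: · ADDEQ
4: ✓ CMP  NZCV=1000
5: ✓ MOVLS  r3←0xe1
6: ✓ MOVNE  r5←0xab
7: · SUBGE
8: ✓ CMP  NZCV=1000
9: ✓ SUBMI  r1←0x6c
10: · ADDPL

VAL = 0xab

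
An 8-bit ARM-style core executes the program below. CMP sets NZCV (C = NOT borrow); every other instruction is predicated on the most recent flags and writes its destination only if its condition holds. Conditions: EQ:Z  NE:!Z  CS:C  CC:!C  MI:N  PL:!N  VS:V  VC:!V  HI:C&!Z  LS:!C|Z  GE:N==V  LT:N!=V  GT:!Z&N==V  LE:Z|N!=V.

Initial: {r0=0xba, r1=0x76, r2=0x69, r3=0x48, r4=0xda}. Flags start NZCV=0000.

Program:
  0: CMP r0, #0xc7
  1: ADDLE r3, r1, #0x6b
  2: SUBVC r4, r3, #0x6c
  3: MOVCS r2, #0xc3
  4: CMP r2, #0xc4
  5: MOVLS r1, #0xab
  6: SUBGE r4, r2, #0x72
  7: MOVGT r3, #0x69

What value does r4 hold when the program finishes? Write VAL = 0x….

VAL = 0xf7

0: ✓ CMP  NZCV=1000
1: ✓ ADDLE  r3←0xe1
2: ✓ SUBVC  r4←0x75
3: · MOVCS
4: ✓ CMP  NZCV=1001
5: ✓ MOVLS  r1←0xab
6: ✓ SUBGE  r4←0xf7
7: ✓ MOVGT  r3←0x69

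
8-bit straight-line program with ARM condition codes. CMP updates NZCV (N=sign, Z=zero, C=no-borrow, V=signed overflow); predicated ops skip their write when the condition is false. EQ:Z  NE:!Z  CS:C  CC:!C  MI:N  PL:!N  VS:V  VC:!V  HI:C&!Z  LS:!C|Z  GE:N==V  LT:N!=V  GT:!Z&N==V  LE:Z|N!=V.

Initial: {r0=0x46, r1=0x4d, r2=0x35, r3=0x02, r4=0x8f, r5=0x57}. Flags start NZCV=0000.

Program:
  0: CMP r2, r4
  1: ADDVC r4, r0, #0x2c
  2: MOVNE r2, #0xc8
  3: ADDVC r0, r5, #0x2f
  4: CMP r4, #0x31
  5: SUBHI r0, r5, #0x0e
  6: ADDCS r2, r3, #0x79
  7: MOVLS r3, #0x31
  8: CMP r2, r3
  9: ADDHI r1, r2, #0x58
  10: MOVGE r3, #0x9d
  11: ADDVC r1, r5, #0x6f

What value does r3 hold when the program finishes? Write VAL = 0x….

VAL = 0x9d

0: ✓ CMP  NZCV=1001
1: · ADDVC
2: ✓ MOVNE  r2←0xc8
3: · ADDVC
4: ✓ CMP  NZCV=0011
5: ✓ SUBHI  r0←0x49
6: ✓ ADDCS  r2←0x7b
7: · MOVLS
8: ✓ CMP  NZCV=0010
9: ✓ ADDHI  r1←0xd3
10: ✓ MOVGE  r3←0x9d
11: ✓ ADDVC  r1←0xc6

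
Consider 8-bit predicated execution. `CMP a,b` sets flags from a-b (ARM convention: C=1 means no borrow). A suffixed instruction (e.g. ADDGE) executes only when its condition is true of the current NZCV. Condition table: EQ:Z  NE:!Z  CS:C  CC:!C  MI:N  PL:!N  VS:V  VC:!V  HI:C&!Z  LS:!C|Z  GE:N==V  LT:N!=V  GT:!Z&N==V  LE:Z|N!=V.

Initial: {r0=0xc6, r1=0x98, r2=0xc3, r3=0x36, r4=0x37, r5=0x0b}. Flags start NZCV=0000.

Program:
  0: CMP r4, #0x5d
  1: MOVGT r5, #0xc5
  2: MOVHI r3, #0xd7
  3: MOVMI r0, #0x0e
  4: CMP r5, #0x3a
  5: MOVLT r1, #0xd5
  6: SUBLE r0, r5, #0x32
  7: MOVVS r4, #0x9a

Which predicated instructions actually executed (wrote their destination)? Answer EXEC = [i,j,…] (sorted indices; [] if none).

EXEC = [3,5,6]

[0] flags=1000 → (cmp)
[1] flags=1000 GT?F → skip
[2] flags=1000 HI?F → skip
[3] flags=1000 MI?T → r0=0x0e
[4] flags=1000 → (cmp)
[5] flags=1000 LT?T → r1=0xd5
[6] flags=1000 LE?T → r0=0xd9
[7] flags=1000 VS?F → skip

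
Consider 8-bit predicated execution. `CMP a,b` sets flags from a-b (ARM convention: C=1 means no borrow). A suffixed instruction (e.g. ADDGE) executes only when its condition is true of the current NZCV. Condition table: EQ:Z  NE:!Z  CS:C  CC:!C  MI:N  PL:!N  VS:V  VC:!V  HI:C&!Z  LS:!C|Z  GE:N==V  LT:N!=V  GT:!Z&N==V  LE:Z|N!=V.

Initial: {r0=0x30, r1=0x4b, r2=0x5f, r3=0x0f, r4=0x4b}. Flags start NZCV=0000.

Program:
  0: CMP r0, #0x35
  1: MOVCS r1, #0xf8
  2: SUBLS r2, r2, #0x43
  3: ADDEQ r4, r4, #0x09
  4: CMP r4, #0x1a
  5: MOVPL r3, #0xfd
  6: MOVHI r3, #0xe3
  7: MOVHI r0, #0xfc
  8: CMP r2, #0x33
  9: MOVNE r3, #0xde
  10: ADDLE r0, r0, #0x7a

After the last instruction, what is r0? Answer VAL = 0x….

[0] flags=1000 → (cmp)
[1] flags=1000 CS?F → skip
[2] flags=1000 LS?T → r2=0x1c
[3] flags=1000 EQ?F → skip
[4] flags=0010 → (cmp)
[5] flags=0010 PL?T → r3=0xfd
[6] flags=0010 HI?T → r3=0xe3
[7] flags=0010 HI?T → r0=0xfc
[8] flags=1000 → (cmp)
[9] flags=1000 NE?T → r3=0xde
[10] flags=1000 LE?T → r0=0x76

VAL = 0x76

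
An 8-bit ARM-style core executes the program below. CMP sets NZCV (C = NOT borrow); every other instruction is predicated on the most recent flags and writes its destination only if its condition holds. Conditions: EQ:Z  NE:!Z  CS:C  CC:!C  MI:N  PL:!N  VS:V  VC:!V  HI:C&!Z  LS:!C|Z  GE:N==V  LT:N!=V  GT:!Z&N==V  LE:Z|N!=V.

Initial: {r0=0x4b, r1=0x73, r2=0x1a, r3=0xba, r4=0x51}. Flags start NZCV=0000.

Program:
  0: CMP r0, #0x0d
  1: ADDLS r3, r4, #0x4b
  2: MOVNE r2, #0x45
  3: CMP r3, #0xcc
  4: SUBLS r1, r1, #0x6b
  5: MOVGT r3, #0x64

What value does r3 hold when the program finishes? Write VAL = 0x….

VAL = 0xba

[0] flags=0010 → (cmp)
[1] flags=0010 LS?F → skip
[2] flags=0010 NE?T → r2=0x45
[3] flags=1000 → (cmp)
[4] flags=1000 LS?T → r1=0x08
[5] flags=1000 GT?F → skip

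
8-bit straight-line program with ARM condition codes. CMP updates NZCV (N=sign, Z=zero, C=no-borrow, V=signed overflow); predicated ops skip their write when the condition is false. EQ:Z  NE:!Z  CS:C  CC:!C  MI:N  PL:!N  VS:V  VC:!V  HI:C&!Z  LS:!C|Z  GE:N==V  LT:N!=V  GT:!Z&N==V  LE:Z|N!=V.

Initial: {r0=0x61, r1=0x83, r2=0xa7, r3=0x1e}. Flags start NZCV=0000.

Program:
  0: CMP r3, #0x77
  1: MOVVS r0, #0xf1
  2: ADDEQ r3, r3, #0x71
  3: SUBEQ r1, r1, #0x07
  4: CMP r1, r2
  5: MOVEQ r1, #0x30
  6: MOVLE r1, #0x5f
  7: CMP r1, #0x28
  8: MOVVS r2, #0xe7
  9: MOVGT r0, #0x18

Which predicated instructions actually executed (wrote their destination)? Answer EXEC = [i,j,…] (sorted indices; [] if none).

EXEC = [6,9]

0: ✓ CMP  NZCV=1000
1: · MOVVS
2: · ADDEQ
3: · SUBEQ
4: ✓ CMP  NZCV=1000
5: · MOVEQ
6: ✓ MOVLE  r1←0x5f
7: ✓ CMP  NZCV=0010
8: · MOVVS
9: ✓ MOVGT  r0←0x18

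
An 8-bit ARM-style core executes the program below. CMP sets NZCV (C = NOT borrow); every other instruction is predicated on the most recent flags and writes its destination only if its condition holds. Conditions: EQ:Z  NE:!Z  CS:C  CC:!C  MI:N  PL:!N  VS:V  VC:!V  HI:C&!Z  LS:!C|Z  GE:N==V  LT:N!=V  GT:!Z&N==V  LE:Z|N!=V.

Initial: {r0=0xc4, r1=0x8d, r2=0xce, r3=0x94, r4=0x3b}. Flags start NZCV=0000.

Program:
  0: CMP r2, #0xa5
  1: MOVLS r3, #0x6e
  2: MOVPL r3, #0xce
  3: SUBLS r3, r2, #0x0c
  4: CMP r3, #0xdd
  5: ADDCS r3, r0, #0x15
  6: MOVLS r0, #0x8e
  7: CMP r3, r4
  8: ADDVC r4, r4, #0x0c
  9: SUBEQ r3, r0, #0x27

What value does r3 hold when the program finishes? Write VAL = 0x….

[0] flags=0010 → (cmp)
[1] flags=0010 LS?F → skip
[2] flags=0010 PL?T → r3=0xce
[3] flags=0010 LS?F → skip
[4] flags=1000 → (cmp)
[5] flags=1000 CS?F → skip
[6] flags=1000 LS?T → r0=0x8e
[7] flags=1010 → (cmp)
[8] flags=1010 VC?T → r4=0x47
[9] flags=1010 EQ?F → skip

VAL = 0xce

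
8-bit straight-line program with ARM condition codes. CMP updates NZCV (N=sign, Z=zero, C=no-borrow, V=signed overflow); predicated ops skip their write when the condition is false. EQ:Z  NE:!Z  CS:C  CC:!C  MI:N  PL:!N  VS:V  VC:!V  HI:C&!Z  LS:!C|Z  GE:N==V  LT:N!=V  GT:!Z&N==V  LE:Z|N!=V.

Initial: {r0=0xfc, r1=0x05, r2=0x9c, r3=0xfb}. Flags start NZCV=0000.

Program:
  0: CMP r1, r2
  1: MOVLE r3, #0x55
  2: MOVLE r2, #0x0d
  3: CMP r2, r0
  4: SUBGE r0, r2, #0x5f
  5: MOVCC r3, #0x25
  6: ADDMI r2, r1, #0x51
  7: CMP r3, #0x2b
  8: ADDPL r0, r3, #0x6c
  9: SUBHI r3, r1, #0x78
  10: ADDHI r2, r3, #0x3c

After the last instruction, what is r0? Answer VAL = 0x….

0: ✓ CMP  NZCV=0000
1: · MOVLE
2: · MOVLE
3: ✓ CMP  NZCV=1000
4: · SUBGE
5: ✓ MOVCC  r3←0x25
6: ✓ ADDMI  r2←0x56
7: ✓ CMP  NZCV=1000
8: · ADDPL
9: · SUBHI
10: · ADDHI

VAL = 0xfc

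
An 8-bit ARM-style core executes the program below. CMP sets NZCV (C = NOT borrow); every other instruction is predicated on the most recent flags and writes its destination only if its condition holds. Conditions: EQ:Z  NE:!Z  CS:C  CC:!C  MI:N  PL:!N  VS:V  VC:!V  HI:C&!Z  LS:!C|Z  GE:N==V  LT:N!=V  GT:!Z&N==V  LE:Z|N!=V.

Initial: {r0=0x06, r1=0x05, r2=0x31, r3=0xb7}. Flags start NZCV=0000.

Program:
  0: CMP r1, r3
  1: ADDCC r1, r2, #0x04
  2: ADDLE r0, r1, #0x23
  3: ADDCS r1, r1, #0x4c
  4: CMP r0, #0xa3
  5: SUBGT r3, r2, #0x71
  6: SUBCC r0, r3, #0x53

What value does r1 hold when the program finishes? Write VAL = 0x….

VAL = 0x35

[0] flags=0000 → (cmp)
[1] flags=0000 CC?T → r1=0x35
[2] flags=0000 LE?F → skip
[3] flags=0000 CS?F → skip
[4] flags=0000 → (cmp)
[5] flags=0000 GT?T → r3=0xc0
[6] flags=0000 CC?T → r0=0x6d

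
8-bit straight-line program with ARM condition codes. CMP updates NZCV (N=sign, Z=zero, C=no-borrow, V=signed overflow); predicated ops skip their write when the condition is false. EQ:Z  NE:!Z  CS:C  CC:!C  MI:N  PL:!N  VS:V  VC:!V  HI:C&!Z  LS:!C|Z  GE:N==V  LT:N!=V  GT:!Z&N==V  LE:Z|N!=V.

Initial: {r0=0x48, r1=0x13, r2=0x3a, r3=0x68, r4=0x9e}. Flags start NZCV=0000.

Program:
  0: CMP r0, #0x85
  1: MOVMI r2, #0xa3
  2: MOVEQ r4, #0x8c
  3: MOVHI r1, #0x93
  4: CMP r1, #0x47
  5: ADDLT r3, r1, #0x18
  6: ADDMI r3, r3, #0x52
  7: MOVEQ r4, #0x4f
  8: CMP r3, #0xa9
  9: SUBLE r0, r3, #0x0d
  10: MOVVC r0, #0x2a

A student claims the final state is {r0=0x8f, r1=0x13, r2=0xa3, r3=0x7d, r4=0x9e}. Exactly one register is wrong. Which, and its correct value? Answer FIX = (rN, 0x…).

[0] flags=1001 → (cmp)
[1] flags=1001 MI?T → r2=0xa3
[2] flags=1001 EQ?F → skip
[3] flags=1001 HI?F → skip
[4] flags=1000 → (cmp)
[5] flags=1000 LT?T → r3=0x2b
[6] flags=1000 MI?T → r3=0x7d
[7] flags=1000 EQ?F → skip
[8] flags=1001 → (cmp)
[9] flags=1001 LE?F → skip
[10] flags=1001 VC?F → skip

FIX = (r0, 0x48)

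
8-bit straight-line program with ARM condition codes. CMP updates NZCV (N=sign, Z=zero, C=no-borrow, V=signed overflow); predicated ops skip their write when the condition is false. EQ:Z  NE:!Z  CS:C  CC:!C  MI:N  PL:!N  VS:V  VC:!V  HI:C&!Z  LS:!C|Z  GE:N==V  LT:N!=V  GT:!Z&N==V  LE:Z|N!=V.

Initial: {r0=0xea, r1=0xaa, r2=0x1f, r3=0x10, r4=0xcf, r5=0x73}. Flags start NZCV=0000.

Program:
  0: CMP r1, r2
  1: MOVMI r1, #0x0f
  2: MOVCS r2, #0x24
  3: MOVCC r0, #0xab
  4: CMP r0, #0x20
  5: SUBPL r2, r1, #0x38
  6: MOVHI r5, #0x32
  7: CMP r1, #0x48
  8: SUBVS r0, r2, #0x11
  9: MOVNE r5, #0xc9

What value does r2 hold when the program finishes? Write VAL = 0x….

0: ✓ CMP  NZCV=1010
1: ✓ MOVMI  r1←0x0f
2: ✓ MOVCS  r2←0x24
3: · MOVCC
4: ✓ CMP  NZCV=1010
5: · SUBPL
6: ✓ MOVHI  r5←0x32
7: ✓ CMP  NZCV=1000
8: · SUBVS
9: ✓ MOVNE  r5←0xc9

VAL = 0x24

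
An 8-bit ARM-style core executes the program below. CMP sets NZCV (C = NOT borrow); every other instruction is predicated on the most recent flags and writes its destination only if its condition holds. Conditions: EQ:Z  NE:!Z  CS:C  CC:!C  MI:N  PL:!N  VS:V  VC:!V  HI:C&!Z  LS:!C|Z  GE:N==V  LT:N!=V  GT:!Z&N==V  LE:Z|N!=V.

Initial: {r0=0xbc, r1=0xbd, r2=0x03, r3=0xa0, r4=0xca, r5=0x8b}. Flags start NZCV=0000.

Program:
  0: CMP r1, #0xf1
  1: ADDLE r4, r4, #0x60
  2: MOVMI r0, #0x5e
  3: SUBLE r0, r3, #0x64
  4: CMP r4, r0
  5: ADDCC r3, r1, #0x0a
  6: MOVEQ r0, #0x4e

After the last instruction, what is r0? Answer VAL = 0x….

VAL = 0x3c

0: ✓ CMP  NZCV=1000
1: ✓ ADDLE  r4←0x2a
2: ✓ MOVMI  r0←0x5e
3: ✓ SUBLE  r0←0x3c
4: ✓ CMP  NZCV=1000
5: ✓ ADDCC  r3←0xc7
6: · MOVEQ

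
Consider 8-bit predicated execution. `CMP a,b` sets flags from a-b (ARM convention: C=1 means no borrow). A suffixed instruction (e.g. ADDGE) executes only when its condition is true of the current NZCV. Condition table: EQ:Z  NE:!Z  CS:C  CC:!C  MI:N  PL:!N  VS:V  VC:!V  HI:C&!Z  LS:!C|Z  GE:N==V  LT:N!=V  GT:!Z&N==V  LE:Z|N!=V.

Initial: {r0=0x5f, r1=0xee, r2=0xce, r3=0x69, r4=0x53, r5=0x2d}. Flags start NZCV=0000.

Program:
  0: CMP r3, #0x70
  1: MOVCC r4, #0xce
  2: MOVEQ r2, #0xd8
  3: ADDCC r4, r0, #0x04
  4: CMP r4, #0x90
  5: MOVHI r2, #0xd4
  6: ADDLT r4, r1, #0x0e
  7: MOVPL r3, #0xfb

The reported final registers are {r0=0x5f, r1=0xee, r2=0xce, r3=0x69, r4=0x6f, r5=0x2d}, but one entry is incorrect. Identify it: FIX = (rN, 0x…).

FIX = (r4, 0x63)

0: ✓ CMP  NZCV=1000
1: ✓ MOVCC  r4←0xce
2: · MOVEQ
3: ✓ ADDCC  r4←0x63
4: ✓ CMP  NZCV=1001
5: · MOVHI
6: · ADDLT
7: · MOVPL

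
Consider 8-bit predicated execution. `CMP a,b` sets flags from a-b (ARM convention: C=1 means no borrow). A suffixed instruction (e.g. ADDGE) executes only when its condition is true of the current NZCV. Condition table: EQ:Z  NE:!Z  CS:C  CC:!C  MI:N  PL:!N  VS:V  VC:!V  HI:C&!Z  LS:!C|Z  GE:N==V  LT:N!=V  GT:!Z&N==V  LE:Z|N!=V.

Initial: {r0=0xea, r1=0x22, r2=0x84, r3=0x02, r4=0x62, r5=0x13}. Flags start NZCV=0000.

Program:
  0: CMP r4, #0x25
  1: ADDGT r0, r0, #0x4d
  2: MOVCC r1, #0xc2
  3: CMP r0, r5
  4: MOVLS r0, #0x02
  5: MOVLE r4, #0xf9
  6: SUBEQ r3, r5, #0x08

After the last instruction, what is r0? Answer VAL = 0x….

VAL = 0x37

0: ✓ CMP  NZCV=0010
1: ✓ ADDGT  r0←0x37
2: · MOVCC
3: ✓ CMP  NZCV=0010
4: · MOVLS
5: · MOVLE
6: · SUBEQ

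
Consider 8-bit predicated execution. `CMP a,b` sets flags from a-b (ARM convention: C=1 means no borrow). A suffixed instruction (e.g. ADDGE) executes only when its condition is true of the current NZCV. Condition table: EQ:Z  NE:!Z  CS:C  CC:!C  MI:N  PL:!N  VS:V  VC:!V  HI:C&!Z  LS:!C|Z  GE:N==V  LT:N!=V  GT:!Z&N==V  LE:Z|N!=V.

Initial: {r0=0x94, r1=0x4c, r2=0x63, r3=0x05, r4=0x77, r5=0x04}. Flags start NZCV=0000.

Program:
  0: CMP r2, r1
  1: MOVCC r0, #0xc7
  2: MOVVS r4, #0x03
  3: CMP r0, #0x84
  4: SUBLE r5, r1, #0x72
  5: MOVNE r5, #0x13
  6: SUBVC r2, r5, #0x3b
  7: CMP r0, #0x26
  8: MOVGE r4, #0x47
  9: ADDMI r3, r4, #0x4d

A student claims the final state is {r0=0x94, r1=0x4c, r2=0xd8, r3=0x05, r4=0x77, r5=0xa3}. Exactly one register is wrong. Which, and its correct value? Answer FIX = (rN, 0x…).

[0] flags=0010 → (cmp)
[1] flags=0010 CC?F → skip
[2] flags=0010 VS?F → skip
[3] flags=0010 → (cmp)
[4] flags=0010 LE?F → skip
[5] flags=0010 NE?T → r5=0x13
[6] flags=0010 VC?T → r2=0xd8
[7] flags=0011 → (cmp)
[8] flags=0011 GE?F → skip
[9] flags=0011 MI?F → skip

FIX = (r5, 0x13)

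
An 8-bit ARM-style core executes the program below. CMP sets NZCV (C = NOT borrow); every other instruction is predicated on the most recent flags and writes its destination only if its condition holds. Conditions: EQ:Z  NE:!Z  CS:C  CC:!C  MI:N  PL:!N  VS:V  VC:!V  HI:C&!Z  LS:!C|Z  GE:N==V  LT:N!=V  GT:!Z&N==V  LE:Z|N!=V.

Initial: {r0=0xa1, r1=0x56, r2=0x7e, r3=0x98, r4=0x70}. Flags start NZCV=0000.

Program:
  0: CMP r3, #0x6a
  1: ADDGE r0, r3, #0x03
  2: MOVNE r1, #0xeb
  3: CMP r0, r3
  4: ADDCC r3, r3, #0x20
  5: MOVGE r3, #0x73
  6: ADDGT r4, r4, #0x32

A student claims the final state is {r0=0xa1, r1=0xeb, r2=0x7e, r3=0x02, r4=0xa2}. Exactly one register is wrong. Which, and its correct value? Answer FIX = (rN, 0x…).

FIX = (r3, 0x73)

[0] flags=0011 → (cmp)
[1] flags=0011 GE?F → skip
[2] flags=0011 NE?T → r1=0xeb
[3] flags=0010 → (cmp)
[4] flags=0010 CC?F → skip
[5] flags=0010 GE?T → r3=0x73
[6] flags=0010 GT?T → r4=0xa2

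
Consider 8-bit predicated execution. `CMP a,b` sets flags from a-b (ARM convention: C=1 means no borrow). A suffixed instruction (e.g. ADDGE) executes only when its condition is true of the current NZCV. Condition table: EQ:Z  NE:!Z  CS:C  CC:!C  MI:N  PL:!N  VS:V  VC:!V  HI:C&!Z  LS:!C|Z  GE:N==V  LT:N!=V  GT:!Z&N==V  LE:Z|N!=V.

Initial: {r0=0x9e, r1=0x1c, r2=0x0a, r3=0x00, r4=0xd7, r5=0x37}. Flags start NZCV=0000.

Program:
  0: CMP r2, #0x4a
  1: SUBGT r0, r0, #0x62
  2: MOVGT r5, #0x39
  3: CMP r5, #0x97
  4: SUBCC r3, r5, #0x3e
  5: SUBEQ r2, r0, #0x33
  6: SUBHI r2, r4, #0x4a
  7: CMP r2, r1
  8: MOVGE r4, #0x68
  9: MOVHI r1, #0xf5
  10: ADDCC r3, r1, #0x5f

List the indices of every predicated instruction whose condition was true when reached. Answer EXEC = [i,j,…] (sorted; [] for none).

EXEC = [4,10]

[0] flags=1000 → (cmp)
[1] flags=1000 GT?F → skip
[2] flags=1000 GT?F → skip
[3] flags=1001 → (cmp)
[4] flags=1001 CC?T → r3=0xf9
[5] flags=1001 EQ?F → skip
[6] flags=1001 HI?F → skip
[7] flags=1000 → (cmp)
[8] flags=1000 GE?F → skip
[9] flags=1000 HI?F → skip
[10] flags=1000 CC?T → r3=0x7b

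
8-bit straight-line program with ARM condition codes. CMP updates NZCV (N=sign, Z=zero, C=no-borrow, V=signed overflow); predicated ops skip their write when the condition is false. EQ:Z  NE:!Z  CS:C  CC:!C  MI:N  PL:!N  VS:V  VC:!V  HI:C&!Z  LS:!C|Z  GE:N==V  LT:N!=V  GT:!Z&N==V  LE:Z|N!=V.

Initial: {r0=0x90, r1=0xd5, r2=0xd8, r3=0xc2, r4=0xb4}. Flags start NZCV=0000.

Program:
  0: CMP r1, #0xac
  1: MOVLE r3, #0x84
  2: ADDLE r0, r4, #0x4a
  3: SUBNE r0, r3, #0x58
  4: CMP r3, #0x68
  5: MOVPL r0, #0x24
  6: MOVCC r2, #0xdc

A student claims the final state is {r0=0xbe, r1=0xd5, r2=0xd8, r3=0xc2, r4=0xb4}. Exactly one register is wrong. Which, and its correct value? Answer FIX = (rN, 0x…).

0: ✓ CMP  NZCV=0010
1: · MOVLE
2: · ADDLE
3: ✓ SUBNE  r0←0x6a
4: ✓ CMP  NZCV=0011
5: ✓ MOVPL  r0←0x24
6: · MOVCC

FIX = (r0, 0x24)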